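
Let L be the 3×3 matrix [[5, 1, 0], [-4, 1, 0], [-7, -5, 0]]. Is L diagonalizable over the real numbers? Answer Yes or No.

Characteristic polynomial: p(λ) = λ^3 - 6λ^2 + 9λ = λ(λ - 3)^2.
λ = 3 has algebraic multiplicity 2; rank(L − 3I) = 2, so geometric multiplicity = 1.
Geometric multiplicity < algebraic multiplicity, so L is not diagonalizable.

No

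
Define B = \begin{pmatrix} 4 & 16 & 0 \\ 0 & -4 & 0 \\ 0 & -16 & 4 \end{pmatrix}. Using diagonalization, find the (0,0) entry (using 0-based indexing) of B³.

Characteristic polynomial: t^3 - 4t^2 - 16t + 64 = (t - 4)^2(t + 4), so the eigenvalues are -4, 4, 4.
t=4: eigenvector (1, 0, 0).
t=4: eigenvector (1, 0, 1).
t=-4: eigenvector (-2, 1, 2).
P = [[1, 1, -2], [0, 0, 1], [0, 1, 2]], D = diag(4, 4, -4), P⁻¹ = [[1, 4, -1], [0, -2, 1], [0, 1, 0]].
B³ = P·diag(64, 64, -64)·P⁻¹ = [[64, 256, 0], [0, -64, 0], [0, -256, 64]].
The requested entry is 64.

64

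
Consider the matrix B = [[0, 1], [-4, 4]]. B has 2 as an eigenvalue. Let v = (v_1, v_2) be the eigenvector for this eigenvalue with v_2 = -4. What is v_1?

-2

B − 2I = [[-2, 1], [-4, 2]].
Solving (B − 2I)v = 0 gives the eigenspace spanned by (-2, -4).
With v_2 = -4, v = (-2, -4), so v_1 = -2.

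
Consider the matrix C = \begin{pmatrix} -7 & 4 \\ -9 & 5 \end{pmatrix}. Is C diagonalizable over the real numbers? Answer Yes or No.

Characteristic polynomial: p(t) = t^2 + 2t + 1 = (t + 1)^2.
t = -1 has algebraic multiplicity 2; rank(C + 1I) = 1, so geometric multiplicity = 1.
Geometric multiplicity < algebraic multiplicity, so C is not diagonalizable.

No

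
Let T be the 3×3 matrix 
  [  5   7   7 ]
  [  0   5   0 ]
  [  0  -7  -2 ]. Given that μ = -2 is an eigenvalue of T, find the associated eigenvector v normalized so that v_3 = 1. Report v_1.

T + 2I = [[7, 7, 7], [0, 7, 0], [0, -7, 0]].
Solving (T + 2I)v = 0 gives the eigenspace spanned by (-1, 0, 1).
With v_3 = 1, v = (-1, 0, 1), so v_1 = -1.

-1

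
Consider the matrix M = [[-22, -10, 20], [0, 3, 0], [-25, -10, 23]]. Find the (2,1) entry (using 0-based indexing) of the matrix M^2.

Characteristic polynomial: s^3 - 4s^2 - 3s + 18 = (s - 3)^2(s + 2), so the eigenvalues are -2, 3, 3.
s=-2: eigenvector (1, 0, 1).
s=3: eigenvector (-2, 1, -2).
s=3: eigenvector (0, 2, 1).
P = [[1, -2, 0], [0, 1, 2], [1, -2, 1]], D = diag(-2, 3, 3), P⁻¹ = [[5, 2, -4], [2, 1, -2], [-1, 0, 1]].
M² = P·diag(4, 9, 9)·P⁻¹ = [[-16, -10, 20], [0, 9, 0], [-25, -10, 29]].
The requested entry is -10.

-10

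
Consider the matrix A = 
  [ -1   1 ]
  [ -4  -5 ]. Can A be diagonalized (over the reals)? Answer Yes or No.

No

Characteristic polynomial: p(r) = r^2 + 6r + 9 = (r + 3)^2.
r = -3 has algebraic multiplicity 2; rank(A + 3I) = 1, so geometric multiplicity = 1.
Geometric multiplicity < algebraic multiplicity, so A is not diagonalizable.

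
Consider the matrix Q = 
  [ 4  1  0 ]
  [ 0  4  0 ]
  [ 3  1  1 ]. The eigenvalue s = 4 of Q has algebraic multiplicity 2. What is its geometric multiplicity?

Q − 4I = [[0, 1, 0], [0, 0, 0], [3, 1, -3]].
This matrix has rank 2, so its null space has dimension 3 − 2 = 1.

1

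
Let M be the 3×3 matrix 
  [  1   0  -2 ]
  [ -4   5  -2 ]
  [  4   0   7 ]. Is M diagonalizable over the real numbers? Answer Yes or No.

Characteristic polynomial: p(λ) = λ^3 - 13λ^2 + 55λ - 75 = (λ - 5)^2(λ - 3).
λ = 5 has algebraic multiplicity 2; rank(M − 5I) = 1, so geometric multiplicity = 2.
Every eigenvalue has geometric = algebraic multiplicity, so M is diagonalizable.

Yes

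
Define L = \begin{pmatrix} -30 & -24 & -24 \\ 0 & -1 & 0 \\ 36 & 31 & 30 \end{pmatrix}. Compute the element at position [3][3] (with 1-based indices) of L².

36

Characteristic polynomial: μ^3 + μ^2 - 36μ - 36 = (μ - 6)(μ + 1)(μ + 6), so the eigenvalues are -6, -1, 6.
μ=6: eigenvector (-2, 0, 3).
μ=-1: eigenvector (0, 1, -1).
μ=-6: eigenvector (-1, 0, 1).
P = [[-2, 0, -1], [0, 1, 0], [3, -1, 1]], D = diag(6, -1, -6), P⁻¹ = [[1, 1, 1], [0, 1, 0], [-3, -2, -2]].
L² = P·diag(36, 1, 36)·P⁻¹ = [[36, 0, 0], [0, 1, 0], [0, 35, 36]].
The requested entry is 36.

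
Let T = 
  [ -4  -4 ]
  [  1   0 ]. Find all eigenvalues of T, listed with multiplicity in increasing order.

Characteristic polynomial: p(s) = s^2 + 4s + 4 = (s + 2)^2.
Roots (with multiplicity): -2, -2.

-2, -2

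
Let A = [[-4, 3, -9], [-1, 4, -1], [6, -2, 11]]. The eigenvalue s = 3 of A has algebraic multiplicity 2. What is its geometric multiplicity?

1

A − 3I = [[-7, 3, -9], [-1, 1, -1], [6, -2, 8]].
This matrix has rank 2, so its null space has dimension 3 − 2 = 1.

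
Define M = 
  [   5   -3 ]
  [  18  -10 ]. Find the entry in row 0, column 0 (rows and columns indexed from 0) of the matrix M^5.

2045

Characteristic polynomial: r^2 + 5r + 4 = (r + 1)(r + 4), so the eigenvalues are -4, -1.
r=-4: eigenvector (1, 3).
r=-1: eigenvector (-1, -2).
P = [[1, -1], [3, -2]], D = diag(-4, -1), P⁻¹ = [[-2, 1], [-3, 1]].
M⁵ = P·diag(-1024, -1)·P⁻¹ = [[2045, -1023], [6138, -3070]].
The requested entry is 2045.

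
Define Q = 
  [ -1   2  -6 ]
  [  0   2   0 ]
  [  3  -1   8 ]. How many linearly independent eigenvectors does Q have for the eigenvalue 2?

1

Q − 2I = [[-3, 2, -6], [0, 0, 0], [3, -1, 6]].
This matrix has rank 2, so its null space has dimension 3 − 2 = 1.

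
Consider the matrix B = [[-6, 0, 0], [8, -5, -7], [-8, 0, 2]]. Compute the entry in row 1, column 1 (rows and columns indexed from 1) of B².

Characteristic polynomial: s^3 + 9s^2 + 8s - 60 = (s - 2)(s + 5)(s + 6), so the eigenvalues are -6, -5, 2.
s=-6: eigenvector (1, -1, 1).
s=-5: eigenvector (0, 1, 0).
s=2: eigenvector (0, -1, 1).
P = [[1, 0, 0], [-1, 1, -1], [1, 0, 1]], D = diag(-6, -5, 2), P⁻¹ = [[1, 0, 0], [0, 1, 1], [-1, 0, 1]].
B² = P·diag(36, 25, 4)·P⁻¹ = [[36, 0, 0], [-32, 25, 21], [32, 0, 4]].
The requested entry is 36.

36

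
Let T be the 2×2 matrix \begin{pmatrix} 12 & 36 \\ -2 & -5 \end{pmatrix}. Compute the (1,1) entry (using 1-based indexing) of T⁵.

Characteristic polynomial: μ^2 - 7μ + 12 = (μ - 4)(μ - 3), so the eigenvalues are 3, 4.
μ=4: eigenvector (9, -2).
μ=3: eigenvector (-4, 1).
P = [[9, -4], [-2, 1]], D = diag(4, 3), P⁻¹ = [[1, 4], [2, 9]].
T⁵ = P·diag(1024, 243)·P⁻¹ = [[7272, 28116], [-1562, -6005]].
The requested entry is 7272.

7272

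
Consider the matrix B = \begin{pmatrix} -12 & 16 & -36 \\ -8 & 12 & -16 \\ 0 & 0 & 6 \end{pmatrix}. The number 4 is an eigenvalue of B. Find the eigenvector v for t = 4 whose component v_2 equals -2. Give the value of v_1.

-2

B − 4I = [[-16, 16, -36], [-8, 8, -16], [0, 0, 2]].
Solving (B − 4I)v = 0 gives the eigenspace spanned by (-2, -2, 0).
With v_2 = -2, v = (-2, -2, 0), so v_1 = -2.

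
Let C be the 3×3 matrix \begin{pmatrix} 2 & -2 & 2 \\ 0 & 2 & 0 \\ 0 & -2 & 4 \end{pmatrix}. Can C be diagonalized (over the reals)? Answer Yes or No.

Yes

Characteristic polynomial: p(t) = t^3 - 8t^2 + 20t - 16 = (t - 4)(t - 2)^2.
t = 2 has algebraic multiplicity 2; rank(C − 2I) = 1, so geometric multiplicity = 2.
Every eigenvalue has geometric = algebraic multiplicity, so C is diagonalizable.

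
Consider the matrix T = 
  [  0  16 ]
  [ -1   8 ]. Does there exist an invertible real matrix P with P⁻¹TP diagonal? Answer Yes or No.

Characteristic polynomial: p(r) = r^2 - 8r + 16 = (r - 4)^2.
r = 4 has algebraic multiplicity 2; rank(T − 4I) = 1, so geometric multiplicity = 1.
Geometric multiplicity < algebraic multiplicity, so T is not diagonalizable.

No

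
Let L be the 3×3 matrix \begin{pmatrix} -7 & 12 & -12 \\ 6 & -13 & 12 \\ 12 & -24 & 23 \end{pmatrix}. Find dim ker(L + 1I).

L + 1I = [[-6, 12, -12], [6, -12, 12], [12, -24, 24]].
This matrix has rank 1, so its null space has dimension 3 − 1 = 2.

2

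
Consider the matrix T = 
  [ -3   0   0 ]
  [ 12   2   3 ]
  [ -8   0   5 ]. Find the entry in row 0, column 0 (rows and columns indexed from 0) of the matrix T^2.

Characteristic polynomial: s^3 - 4s^2 - 11s + 30 = (s - 5)(s - 2)(s + 3), so the eigenvalues are -3, 2, 5.
s=-3: eigenvector (1, -3, 1).
s=2: eigenvector (0, 1, 0).
s=5: eigenvector (0, 1, 1).
P = [[1, 0, 0], [-3, 1, 1], [1, 0, 1]], D = diag(-3, 2, 5), P⁻¹ = [[1, 0, 0], [4, 1, -1], [-1, 0, 1]].
T² = P·diag(9, 4, 25)·P⁻¹ = [[9, 0, 0], [-36, 4, 21], [-16, 0, 25]].
The requested entry is 9.

9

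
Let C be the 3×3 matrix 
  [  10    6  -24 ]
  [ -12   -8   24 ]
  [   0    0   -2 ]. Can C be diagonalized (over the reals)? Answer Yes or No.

Yes

Characteristic polynomial: p(μ) = μ^3 - 12μ - 16 = (μ - 4)(μ + 2)^2.
μ = -2 has algebraic multiplicity 2; rank(C + 2I) = 1, so geometric multiplicity = 2.
Every eigenvalue has geometric = algebraic multiplicity, so C is diagonalizable.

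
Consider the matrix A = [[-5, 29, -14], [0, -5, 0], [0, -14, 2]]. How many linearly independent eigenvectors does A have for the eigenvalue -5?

1

A + 5I = [[0, 29, -14], [0, 0, 0], [0, -14, 7]].
This matrix has rank 2, so its null space has dimension 3 − 2 = 1.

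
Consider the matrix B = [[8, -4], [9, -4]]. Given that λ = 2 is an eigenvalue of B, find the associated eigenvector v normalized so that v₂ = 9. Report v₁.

6

B − 2I = [[6, -4], [9, -6]].
Solving (B − 2I)v = 0 gives the eigenspace spanned by (6, 9).
With v₂ = 9, v = (6, 9), so v₁ = 6.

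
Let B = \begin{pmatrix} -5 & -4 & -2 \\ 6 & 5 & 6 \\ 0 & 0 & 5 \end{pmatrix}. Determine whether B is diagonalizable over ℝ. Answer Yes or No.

Characteristic polynomial: p(t) = t^3 - 5t^2 - t + 5 = (t - 5)(t - 1)(t + 1).
All 3 eigenvalues are distinct, so B is diagonalizable.

Yes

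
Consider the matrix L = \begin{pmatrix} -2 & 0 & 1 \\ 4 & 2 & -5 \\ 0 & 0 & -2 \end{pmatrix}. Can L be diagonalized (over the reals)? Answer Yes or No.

No

Characteristic polynomial: p(t) = t^3 + 2t^2 - 4t - 8 = (t - 2)(t + 2)^2.
t = -2 has algebraic multiplicity 2; rank(L + 2I) = 2, so geometric multiplicity = 1.
Geometric multiplicity < algebraic multiplicity, so L is not diagonalizable.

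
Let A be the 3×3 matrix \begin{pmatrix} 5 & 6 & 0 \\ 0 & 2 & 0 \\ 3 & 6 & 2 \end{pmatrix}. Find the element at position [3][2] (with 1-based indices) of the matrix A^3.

Characteristic polynomial: λ^3 - 9λ^2 + 24λ - 20 = (λ - 5)(λ - 2)^2, so the eigenvalues are 2, 2, 5.
λ=5: eigenvector (1, 0, 1).
λ=2: eigenvector (-10, 5, -8).
λ=2: eigenvector (-4, 2, -3).
P = [[1, -10, -4], [0, 5, 2], [1, -8, -3]], D = diag(5, 2, 2), P⁻¹ = [[1, 2, 0], [2, 1, -2], [-5, -2, 5]].
A³ = P·diag(125, 8, 8)·P⁻¹ = [[125, 234, 0], [0, 8, 0], [117, 234, 8]].
The requested entry is 234.

234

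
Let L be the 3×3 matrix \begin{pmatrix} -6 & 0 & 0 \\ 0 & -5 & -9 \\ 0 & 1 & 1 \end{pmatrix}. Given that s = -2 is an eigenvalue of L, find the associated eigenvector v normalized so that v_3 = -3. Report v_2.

9

L + 2I = [[-4, 0, 0], [0, -3, -9], [0, 1, 3]].
Solving (L + 2I)v = 0 gives the eigenspace spanned by (0, 9, -3).
With v_3 = -3, v = (0, 9, -3), so v_2 = 9.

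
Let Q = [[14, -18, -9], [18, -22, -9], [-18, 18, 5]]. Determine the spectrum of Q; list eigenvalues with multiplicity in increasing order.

Characteristic polynomial: p(r) = r^3 + 3r^2 - 24r - 80 = (r - 5)(r + 4)^2.
Roots (with multiplicity): -4, -4, 5.

-4, -4, 5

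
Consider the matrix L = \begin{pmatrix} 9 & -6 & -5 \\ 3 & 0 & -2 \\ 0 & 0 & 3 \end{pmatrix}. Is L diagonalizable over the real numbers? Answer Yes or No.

No

Characteristic polynomial: p(μ) = μ^3 - 12μ^2 + 45μ - 54 = (μ - 6)(μ - 3)^2.
μ = 3 has algebraic multiplicity 2; rank(L − 3I) = 2, so geometric multiplicity = 1.
Geometric multiplicity < algebraic multiplicity, so L is not diagonalizable.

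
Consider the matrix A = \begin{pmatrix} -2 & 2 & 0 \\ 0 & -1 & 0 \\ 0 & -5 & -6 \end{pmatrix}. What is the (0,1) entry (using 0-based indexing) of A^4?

-30

Characteristic polynomial: r^3 + 9r^2 + 20r + 12 = (r + 1)(r + 2)(r + 6), so the eigenvalues are -6, -2, -1.
r=-2: eigenvector (1, 0, 0).
r=-6: eigenvector (0, 0, 1).
r=-1: eigenvector (2, 1, -1).
P = [[1, 0, 2], [0, 0, 1], [0, 1, -1]], D = diag(-2, -6, -1), P⁻¹ = [[1, -2, 0], [0, 1, 1], [0, 1, 0]].
A⁴ = P·diag(16, 1296, 1)·P⁻¹ = [[16, -30, 0], [0, 1, 0], [0, 1295, 1296]].
The requested entry is -30.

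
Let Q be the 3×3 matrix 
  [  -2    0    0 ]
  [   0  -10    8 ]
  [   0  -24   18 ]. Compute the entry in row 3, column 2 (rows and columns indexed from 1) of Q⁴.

Characteristic polynomial: λ^3 - 6λ^2 - 4λ + 24 = (λ - 6)(λ - 2)(λ + 2), so the eigenvalues are -2, 2, 6.
λ=-2: eigenvector (1, 0, 0).
λ=6: eigenvector (0, -1, -2).
λ=2: eigenvector (0, 2, 3).
P = [[1, 0, 0], [0, -1, 2], [0, -2, 3]], D = diag(-2, 6, 2), P⁻¹ = [[1, 0, 0], [0, 3, -2], [0, 2, -1]].
Q⁴ = P·diag(16, 1296, 16)·P⁻¹ = [[16, 0, 0], [0, -3824, 2560], [0, -7680, 5136]].
The requested entry is -7680.

-7680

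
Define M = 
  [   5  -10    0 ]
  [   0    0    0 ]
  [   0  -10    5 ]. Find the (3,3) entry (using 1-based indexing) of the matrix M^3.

Characteristic polynomial: μ^3 - 10μ^2 + 25μ = μ(μ - 5)^2, so the eigenvalues are 0, 5, 5.
μ=5: eigenvector (1, 0, 0).
μ=5: eigenvector (0, 0, 1).
μ=0: eigenvector (2, 1, 2).
P = [[1, 0, 2], [0, 0, 1], [0, 1, 2]], D = diag(5, 5, 0), P⁻¹ = [[1, -2, 0], [0, -2, 1], [0, 1, 0]].
M³ = P·diag(125, 125, 0)·P⁻¹ = [[125, -250, 0], [0, 0, 0], [0, -250, 125]].
The requested entry is 125.

125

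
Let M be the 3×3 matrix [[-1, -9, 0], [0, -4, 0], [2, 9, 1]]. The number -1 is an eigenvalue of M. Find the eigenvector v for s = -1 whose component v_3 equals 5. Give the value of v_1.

M + 1I = [[0, -9, 0], [0, -3, 0], [2, 9, 2]].
Solving (M + 1I)v = 0 gives the eigenspace spanned by (-5, 0, 5).
With v_3 = 5, v = (-5, 0, 5), so v_1 = -5.

-5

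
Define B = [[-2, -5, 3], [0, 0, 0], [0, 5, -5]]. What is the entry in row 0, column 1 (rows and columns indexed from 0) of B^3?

-125

Characteristic polynomial: s^3 + 7s^2 + 10s = s(s + 2)(s + 5), so the eigenvalues are -5, -2, 0.
s=-2: eigenvector (1, 0, 0).
s=0: eigenvector (-1, 1, 1).
s=-5: eigenvector (-1, 0, 1).
P = [[1, -1, -1], [0, 1, 0], [0, 1, 1]], D = diag(-2, 0, -5), P⁻¹ = [[1, 0, 1], [0, 1, 0], [0, -1, 1]].
B³ = P·diag(-8, 0, -125)·P⁻¹ = [[-8, -125, 117], [0, 0, 0], [0, 125, -125]].
The requested entry is -125.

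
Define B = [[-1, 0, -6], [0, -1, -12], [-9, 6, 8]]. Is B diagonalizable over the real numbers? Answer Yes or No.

Characteristic polynomial: p(t) = t^3 - 6t^2 + 3t + 10 = (t - 5)(t - 2)(t + 1).
All 3 eigenvalues are distinct, so B is diagonalizable.

Yes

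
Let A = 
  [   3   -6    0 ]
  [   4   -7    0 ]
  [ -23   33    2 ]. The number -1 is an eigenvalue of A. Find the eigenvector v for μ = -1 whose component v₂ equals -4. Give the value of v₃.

A + 1I = [[4, -6, 0], [4, -6, 0], [-23, 33, 3]].
Solving (A + 1I)v = 0 gives the eigenspace spanned by (-6, -4, -2).
With v₂ = -4, v = (-6, -4, -2), so v₃ = -2.

-2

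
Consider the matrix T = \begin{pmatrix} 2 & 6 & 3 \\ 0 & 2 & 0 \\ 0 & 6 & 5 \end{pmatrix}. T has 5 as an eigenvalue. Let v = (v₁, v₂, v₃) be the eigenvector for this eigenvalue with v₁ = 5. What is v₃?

5

T − 5I = [[-3, 6, 3], [0, -3, 0], [0, 6, 0]].
Solving (T − 5I)v = 0 gives the eigenspace spanned by (5, 0, 5).
With v₁ = 5, v = (5, 0, 5), so v₃ = 5.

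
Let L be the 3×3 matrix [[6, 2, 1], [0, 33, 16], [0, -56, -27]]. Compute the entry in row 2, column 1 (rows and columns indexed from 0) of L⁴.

-8736

Characteristic polynomial: r^3 - 12r^2 + 41r - 30 = (r - 6)(r - 5)(r - 1), so the eigenvalues are 1, 5, 6.
r=6: eigenvector (1, 0, 0).
r=5: eigenvector (-1, 4, -7).
r=1: eigenvector (0, 1, -2).
P = [[1, -1, 0], [0, 4, 1], [0, -7, -2]], D = diag(6, 5, 1), P⁻¹ = [[1, 2, 1], [0, 2, 1], [0, -7, -4]].
L⁴ = P·diag(1296, 625, 1)·P⁻¹ = [[1296, 1342, 671], [0, 4993, 2496], [0, -8736, -4367]].
The requested entry is -8736.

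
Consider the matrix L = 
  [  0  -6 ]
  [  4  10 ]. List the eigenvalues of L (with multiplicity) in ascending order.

Characteristic polynomial: p(r) = r^2 - 10r + 24 = (r - 6)(r - 4).
Roots (with multiplicity): 4, 6.

4, 6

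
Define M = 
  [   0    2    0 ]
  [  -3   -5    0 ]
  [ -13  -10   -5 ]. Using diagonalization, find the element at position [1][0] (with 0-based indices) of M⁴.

Characteristic polynomial: r^3 + 10r^2 + 31r + 30 = (r + 2)(r + 3)(r + 5), so the eigenvalues are -5, -3, -2.
r=-5: eigenvector (0, 0, 1).
r=-3: eigenvector (-2, 3, -2).
r=-2: eigenvector (1, -1, -1).
P = [[0, -2, 1], [0, 3, -1], [1, -2, -1]], D = diag(-5, -3, -2), P⁻¹ = [[5, 4, 1], [1, 1, 0], [3, 2, 0]].
M⁴ = P·diag(625, 81, 16)·P⁻¹ = [[-114, -130, 0], [195, 211, 0], [2915, 2306, 625]].
The requested entry is 195.

195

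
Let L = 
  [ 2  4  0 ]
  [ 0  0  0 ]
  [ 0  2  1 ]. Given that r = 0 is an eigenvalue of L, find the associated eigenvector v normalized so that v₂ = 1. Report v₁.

-2

L = [[2, 4, 0], [0, 0, 0], [0, 2, 1]].
Solving (L)v = 0 gives the eigenspace spanned by (-2, 1, -2).
With v₂ = 1, v = (-2, 1, -2), so v₁ = -2.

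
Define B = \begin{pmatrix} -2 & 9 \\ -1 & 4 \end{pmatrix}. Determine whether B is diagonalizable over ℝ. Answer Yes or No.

No

Characteristic polynomial: p(r) = r^2 - 2r + 1 = (r - 1)^2.
r = 1 has algebraic multiplicity 2; rank(B − 1I) = 1, so geometric multiplicity = 1.
Geometric multiplicity < algebraic multiplicity, so B is not diagonalizable.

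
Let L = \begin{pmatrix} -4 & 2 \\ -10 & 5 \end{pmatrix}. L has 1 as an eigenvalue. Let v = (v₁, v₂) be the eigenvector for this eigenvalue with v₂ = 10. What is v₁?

4

L − 1I = [[-5, 2], [-10, 4]].
Solving (L − 1I)v = 0 gives the eigenspace spanned by (4, 10).
With v₂ = 10, v = (4, 10), so v₁ = 4.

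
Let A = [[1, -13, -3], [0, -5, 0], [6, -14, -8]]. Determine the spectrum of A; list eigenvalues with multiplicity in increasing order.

Characteristic polynomial: p(s) = s^3 + 12s^2 + 45s + 50 = (s + 2)(s + 5)^2.
Roots (with multiplicity): -5, -5, -2.

-5, -5, -2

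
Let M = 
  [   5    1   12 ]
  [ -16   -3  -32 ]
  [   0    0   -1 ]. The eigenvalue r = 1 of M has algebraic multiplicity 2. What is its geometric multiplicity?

M − 1I = [[4, 1, 12], [-16, -4, -32], [0, 0, -2]].
This matrix has rank 2, so its null space has dimension 3 − 2 = 1.

1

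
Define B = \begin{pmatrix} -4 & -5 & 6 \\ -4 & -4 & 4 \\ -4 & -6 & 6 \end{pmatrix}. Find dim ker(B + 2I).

B + 2I = [[-2, -5, 6], [-4, -2, 4], [-4, -6, 8]].
This matrix has rank 2, so its null space has dimension 3 − 2 = 1.

1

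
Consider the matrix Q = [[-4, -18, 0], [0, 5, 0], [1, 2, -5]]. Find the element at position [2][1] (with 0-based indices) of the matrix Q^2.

Characteristic polynomial: t^3 + 4t^2 - 25t - 100 = (t - 5)(t + 4)(t + 5), so the eigenvalues are -5, -4, 5.
t=-4: eigenvector (1, 0, 1).
t=5: eigenvector (-2, 1, 0).
t=-5: eigenvector (0, 0, 1).
P = [[1, -2, 0], [0, 1, 0], [1, 0, 1]], D = diag(-4, 5, -5), P⁻¹ = [[1, 2, 0], [0, 1, 0], [-1, -2, 1]].
Q² = P·diag(16, 25, 25)·P⁻¹ = [[16, -18, 0], [0, 25, 0], [-9, -18, 25]].
The requested entry is -18.

-18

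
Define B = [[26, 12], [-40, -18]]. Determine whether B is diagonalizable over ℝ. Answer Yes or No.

Characteristic polynomial: p(μ) = μ^2 - 8μ + 12 = (μ - 6)(μ - 2).
All 2 eigenvalues are distinct, so B is diagonalizable.

Yes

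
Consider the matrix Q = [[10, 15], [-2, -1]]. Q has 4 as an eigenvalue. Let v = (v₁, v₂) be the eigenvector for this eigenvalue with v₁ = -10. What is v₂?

Q − 4I = [[6, 15], [-2, -5]].
Solving (Q − 4I)v = 0 gives the eigenspace spanned by (-10, 4).
With v₁ = -10, v = (-10, 4), so v₂ = 4.

4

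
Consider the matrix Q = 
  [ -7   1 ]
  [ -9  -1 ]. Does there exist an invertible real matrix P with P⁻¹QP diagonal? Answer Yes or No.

Characteristic polynomial: p(t) = t^2 + 8t + 16 = (t + 4)^2.
t = -4 has algebraic multiplicity 2; rank(Q + 4I) = 1, so geometric multiplicity = 1.
Geometric multiplicity < algebraic multiplicity, so Q is not diagonalizable.

No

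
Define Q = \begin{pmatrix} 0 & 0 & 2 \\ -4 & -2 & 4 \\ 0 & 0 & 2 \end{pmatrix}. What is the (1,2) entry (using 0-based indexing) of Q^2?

Characteristic polynomial: r^3 - 4r = r(r - 2)(r + 2), so the eigenvalues are -2, 0, 2.
r=0: eigenvector (1, -2, 0).
r=2: eigenvector (1, 0, 1).
r=-2: eigenvector (0, 1, 0).
P = [[1, 1, 0], [-2, 0, 1], [0, 1, 0]], D = diag(0, 2, -2), P⁻¹ = [[1, 0, -1], [0, 0, 1], [2, 1, -2]].
Q² = P·diag(0, 4, 4)·P⁻¹ = [[0, 0, 4], [8, 4, -8], [0, 0, 4]].
The requested entry is -8.

-8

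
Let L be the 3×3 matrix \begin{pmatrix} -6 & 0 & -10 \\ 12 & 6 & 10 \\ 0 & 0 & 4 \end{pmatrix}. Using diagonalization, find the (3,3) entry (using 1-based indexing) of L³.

Characteristic polynomial: r^3 - 4r^2 - 36r + 144 = (r - 6)(r - 4)(r + 6), so the eigenvalues are -6, 4, 6.
r=4: eigenvector (-1, 1, 1).
r=6: eigenvector (0, 1, 0).
r=-6: eigenvector (1, -1, 0).
P = [[-1, 0, 1], [1, 1, -1], [1, 0, 0]], D = diag(4, 6, -6), P⁻¹ = [[0, 0, 1], [1, 1, 0], [1, 0, 1]].
L³ = P·diag(64, 216, -216)·P⁻¹ = [[-216, 0, -280], [432, 216, 280], [0, 0, 64]].
The requested entry is 64.

64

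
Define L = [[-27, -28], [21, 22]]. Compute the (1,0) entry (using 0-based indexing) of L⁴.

Characteristic polynomial: λ^2 + 5λ - 6 = (λ - 1)(λ + 6), so the eigenvalues are -6, 1.
λ=-6: eigenvector (4, -3).
λ=1: eigenvector (-1, 1).
P = [[4, -1], [-3, 1]], D = diag(-6, 1), P⁻¹ = [[1, 1], [3, 4]].
L⁴ = P·diag(1296, 1)·P⁻¹ = [[5181, 5180], [-3885, -3884]].
The requested entry is -3885.

-3885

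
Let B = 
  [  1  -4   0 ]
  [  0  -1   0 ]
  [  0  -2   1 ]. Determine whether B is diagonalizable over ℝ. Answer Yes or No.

Characteristic polynomial: p(s) = s^3 - s^2 - s + 1 = (s - 1)^2(s + 1).
s = 1 has algebraic multiplicity 2; rank(B − 1I) = 1, so geometric multiplicity = 2.
Every eigenvalue has geometric = algebraic multiplicity, so B is diagonalizable.

Yes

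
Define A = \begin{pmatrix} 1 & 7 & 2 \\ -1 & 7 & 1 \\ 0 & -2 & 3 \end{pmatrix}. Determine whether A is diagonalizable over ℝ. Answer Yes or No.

No

Characteristic polynomial: p(λ) = λ^3 - 11λ^2 + 40λ - 48 = (λ - 4)^2(λ - 3).
λ = 4 has algebraic multiplicity 2; rank(A − 4I) = 2, so geometric multiplicity = 1.
Geometric multiplicity < algebraic multiplicity, so A is not diagonalizable.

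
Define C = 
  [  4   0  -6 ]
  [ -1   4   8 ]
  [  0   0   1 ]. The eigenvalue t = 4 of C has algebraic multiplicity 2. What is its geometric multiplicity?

C − 4I = [[0, 0, -6], [-1, 0, 8], [0, 0, -3]].
This matrix has rank 2, so its null space has dimension 3 − 2 = 1.

1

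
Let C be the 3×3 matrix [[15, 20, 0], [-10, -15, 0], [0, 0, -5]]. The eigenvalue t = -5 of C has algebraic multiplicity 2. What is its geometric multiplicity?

C + 5I = [[20, 20, 0], [-10, -10, 0], [0, 0, 0]].
This matrix has rank 1, so its null space has dimension 3 − 1 = 2.

2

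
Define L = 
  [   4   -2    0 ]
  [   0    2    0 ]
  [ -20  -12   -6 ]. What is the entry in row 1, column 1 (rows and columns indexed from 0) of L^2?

4

Characteristic polynomial: s^3 - 28s + 48 = (s - 4)(s - 2)(s + 6), so the eigenvalues are -6, 2, 4.
s=4: eigenvector (-1, 0, 2).
s=2: eigenvector (1, 1, -4).
s=-6: eigenvector (0, 0, 1).
P = [[-1, 1, 0], [0, 1, 0], [2, -4, 1]], D = diag(4, 2, -6), P⁻¹ = [[-1, 1, 0], [0, 1, 0], [2, 2, 1]].
L² = P·diag(16, 4, 36)·P⁻¹ = [[16, -12, 0], [0, 4, 0], [40, 88, 36]].
The requested entry is 4.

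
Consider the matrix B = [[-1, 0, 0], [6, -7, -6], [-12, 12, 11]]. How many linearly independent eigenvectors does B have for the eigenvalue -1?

B + 1I = [[0, 0, 0], [6, -6, -6], [-12, 12, 12]].
This matrix has rank 1, so its null space has dimension 3 − 1 = 2.

2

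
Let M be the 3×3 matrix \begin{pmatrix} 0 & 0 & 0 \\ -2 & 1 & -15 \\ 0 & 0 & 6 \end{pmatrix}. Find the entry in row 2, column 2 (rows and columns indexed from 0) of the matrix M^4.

1296

Characteristic polynomial: r^3 - 7r^2 + 6r = r(r - 6)(r - 1), so the eigenvalues are 0, 1, 6.
r=0: eigenvector (1, 2, 0).
r=1: eigenvector (0, 1, 0).
r=6: eigenvector (0, -3, 1).
P = [[1, 0, 0], [2, 1, -3], [0, 0, 1]], D = diag(0, 1, 6), P⁻¹ = [[1, 0, 0], [-2, 1, 3], [0, 0, 1]].
M⁴ = P·diag(0, 1, 1296)·P⁻¹ = [[0, 0, 0], [-2, 1, -3885], [0, 0, 1296]].
The requested entry is 1296.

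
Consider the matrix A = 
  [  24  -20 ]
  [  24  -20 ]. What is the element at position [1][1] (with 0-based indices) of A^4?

-1280

Characteristic polynomial: s^2 - 4s = s(s - 4), so the eigenvalues are 0, 4.
s=0: eigenvector (-5, -6).
s=4: eigenvector (1, 1).
P = [[-5, 1], [-6, 1]], D = diag(0, 4), P⁻¹ = [[1, -1], [6, -5]].
A⁴ = P·diag(0, 256)·P⁻¹ = [[1536, -1280], [1536, -1280]].
The requested entry is -1280.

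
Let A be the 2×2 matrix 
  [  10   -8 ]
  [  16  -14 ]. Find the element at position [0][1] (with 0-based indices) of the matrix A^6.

46592

Characteristic polynomial: t^2 + 4t - 12 = (t - 2)(t + 6), so the eigenvalues are -6, 2.
t=-6: eigenvector (1, 2).
t=2: eigenvector (-1, -1).
P = [[1, -1], [2, -1]], D = diag(-6, 2), P⁻¹ = [[-1, 1], [-2, 1]].
A⁶ = P·diag(46656, 64)·P⁻¹ = [[-46528, 46592], [-93184, 93248]].
The requested entry is 46592.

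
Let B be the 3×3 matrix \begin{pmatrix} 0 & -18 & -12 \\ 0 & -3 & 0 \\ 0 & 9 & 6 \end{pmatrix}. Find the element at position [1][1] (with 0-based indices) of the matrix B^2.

Characteristic polynomial: μ^3 - 3μ^2 - 18μ = μ(μ - 6)(μ + 3), so the eigenvalues are -3, 0, 6.
μ=0: eigenvector (1, 0, 0).
μ=-3: eigenvector (2, 1, -1).
μ=6: eigenvector (-2, 0, 1).
P = [[1, 2, -2], [0, 1, 0], [0, -1, 1]], D = diag(0, -3, 6), P⁻¹ = [[1, 0, 2], [0, 1, 0], [0, 1, 1]].
B² = P·diag(0, 9, 36)·P⁻¹ = [[0, -54, -72], [0, 9, 0], [0, 27, 36]].
The requested entry is 9.

9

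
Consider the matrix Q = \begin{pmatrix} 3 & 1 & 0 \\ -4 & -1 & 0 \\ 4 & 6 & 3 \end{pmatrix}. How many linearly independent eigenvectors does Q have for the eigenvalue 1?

1

Q − 1I = [[2, 1, 0], [-4, -2, 0], [4, 6, 2]].
This matrix has rank 2, so its null space has dimension 3 − 2 = 1.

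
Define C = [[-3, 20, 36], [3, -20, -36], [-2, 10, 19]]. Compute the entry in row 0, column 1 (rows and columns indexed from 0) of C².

Characteristic polynomial: μ^3 + 4μ^2 - 5μ = μ(μ - 1)(μ + 5), so the eigenvalues are -5, 0, 1.
μ=1: eigenvector (-3, 3, -2).
μ=0: eigenvector (4, -3, 2).
μ=-5: eigenvector (2, -2, 1).
P = [[-3, 4, 2], [3, -3, -2], [-2, 2, 1]], D = diag(1, 0, -5), P⁻¹ = [[1, 0, -2], [1, 1, 0], [0, -2, -3]].
C² = P·diag(1, 0, 25)·P⁻¹ = [[-3, -100, -144], [3, 100, 144], [-2, -50, -71]].
The requested entry is -100.

-100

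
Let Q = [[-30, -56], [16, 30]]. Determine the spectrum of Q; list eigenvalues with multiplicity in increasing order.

Characteristic polynomial: p(r) = r^2 - 4 = (r - 2)(r + 2).
Roots (with multiplicity): -2, 2.

-2, 2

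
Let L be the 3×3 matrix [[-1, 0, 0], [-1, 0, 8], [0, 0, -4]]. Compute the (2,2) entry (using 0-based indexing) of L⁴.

256

Characteristic polynomial: λ^3 + 5λ^2 + 4λ = λ(λ + 1)(λ + 4), so the eigenvalues are -4, -1, 0.
λ=-4: eigenvector (0, -2, 1).
λ=0: eigenvector (0, 1, 0).
λ=-1: eigenvector (1, 1, 0).
P = [[0, 0, 1], [-2, 1, 1], [1, 0, 0]], D = diag(-4, 0, -1), P⁻¹ = [[0, 0, 1], [-1, 1, 2], [1, 0, 0]].
L⁴ = P·diag(256, 0, 1)·P⁻¹ = [[1, 0, 0], [1, 0, -512], [0, 0, 256]].
The requested entry is 256.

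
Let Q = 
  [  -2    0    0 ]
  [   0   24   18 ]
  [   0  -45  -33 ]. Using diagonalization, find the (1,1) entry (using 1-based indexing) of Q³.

-8

Characteristic polynomial: t^3 + 11t^2 + 36t + 36 = (t + 2)(t + 3)(t + 6), so the eigenvalues are -6, -3, -2.
t=-2: eigenvector (1, 0, 0).
t=-6: eigenvector (0, -3, 5).
t=-3: eigenvector (0, -2, 3).
P = [[1, 0, 0], [0, -3, -2], [0, 5, 3]], D = diag(-2, -6, -3), P⁻¹ = [[1, 0, 0], [0, 3, 2], [0, -5, -3]].
Q³ = P·diag(-8, -216, -27)·P⁻¹ = [[-8, 0, 0], [0, 1674, 1134], [0, -2835, -1917]].
The requested entry is -8.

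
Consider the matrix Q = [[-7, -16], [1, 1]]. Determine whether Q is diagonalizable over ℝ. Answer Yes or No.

Characteristic polynomial: p(s) = s^2 + 6s + 9 = (s + 3)^2.
s = -3 has algebraic multiplicity 2; rank(Q + 3I) = 1, so geometric multiplicity = 1.
Geometric multiplicity < algebraic multiplicity, so Q is not diagonalizable.

No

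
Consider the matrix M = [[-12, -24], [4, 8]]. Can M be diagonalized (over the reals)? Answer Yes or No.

Characteristic polynomial: p(λ) = λ^2 + 4λ = λ(λ + 4).
All 2 eigenvalues are distinct, so M is diagonalizable.

Yes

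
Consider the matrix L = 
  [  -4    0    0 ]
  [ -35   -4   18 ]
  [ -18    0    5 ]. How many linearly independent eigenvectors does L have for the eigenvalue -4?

L + 4I = [[0, 0, 0], [-35, 0, 18], [-18, 0, 9]].
This matrix has rank 2, so its null space has dimension 3 − 2 = 1.

1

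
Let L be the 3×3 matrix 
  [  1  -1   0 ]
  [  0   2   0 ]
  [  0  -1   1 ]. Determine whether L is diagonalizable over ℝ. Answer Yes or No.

Yes

Characteristic polynomial: p(μ) = μ^3 - 4μ^2 + 5μ - 2 = (μ - 2)(μ - 1)^2.
μ = 1 has algebraic multiplicity 2; rank(L − 1I) = 1, so geometric multiplicity = 2.
Every eigenvalue has geometric = algebraic multiplicity, so L is diagonalizable.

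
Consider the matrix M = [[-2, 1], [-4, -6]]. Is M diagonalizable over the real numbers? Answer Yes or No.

Characteristic polynomial: p(s) = s^2 + 8s + 16 = (s + 4)^2.
s = -4 has algebraic multiplicity 2; rank(M + 4I) = 1, so geometric multiplicity = 1.
Geometric multiplicity < algebraic multiplicity, so M is not diagonalizable.

No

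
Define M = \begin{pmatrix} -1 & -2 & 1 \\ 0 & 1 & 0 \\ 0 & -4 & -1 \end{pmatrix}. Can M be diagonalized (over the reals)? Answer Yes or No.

Characteristic polynomial: p(t) = t^3 + t^2 - t - 1 = (t - 1)(t + 1)^2.
t = -1 has algebraic multiplicity 2; rank(M + 1I) = 2, so geometric multiplicity = 1.
Geometric multiplicity < algebraic multiplicity, so M is not diagonalizable.

No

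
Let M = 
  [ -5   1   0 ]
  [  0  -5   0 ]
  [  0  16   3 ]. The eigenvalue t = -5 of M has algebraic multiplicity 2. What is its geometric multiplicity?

M + 5I = [[0, 1, 0], [0, 0, 0], [0, 16, 8]].
This matrix has rank 2, so its null space has dimension 3 − 2 = 1.

1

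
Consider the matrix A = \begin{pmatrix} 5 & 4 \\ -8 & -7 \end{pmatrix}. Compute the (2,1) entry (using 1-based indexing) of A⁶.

1456

Characteristic polynomial: r^2 + 2r - 3 = (r - 1)(r + 3), so the eigenvalues are -3, 1.
r=-3: eigenvector (-1, 2).
r=1: eigenvector (1, -1).
P = [[-1, 1], [2, -1]], D = diag(-3, 1), P⁻¹ = [[1, 1], [2, 1]].
A⁶ = P·diag(729, 1)·P⁻¹ = [[-727, -728], [1456, 1457]].
The requested entry is 1456.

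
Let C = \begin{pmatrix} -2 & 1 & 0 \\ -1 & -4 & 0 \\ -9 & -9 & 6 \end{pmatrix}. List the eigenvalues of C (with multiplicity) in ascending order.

Characteristic polynomial: p(λ) = λ^3 - 27λ - 54 = (λ - 6)(λ + 3)^2.
Roots (with multiplicity): -3, -3, 6.

-3, -3, 6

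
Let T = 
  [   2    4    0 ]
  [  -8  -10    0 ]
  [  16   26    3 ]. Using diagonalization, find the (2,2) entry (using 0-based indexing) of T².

Characteristic polynomial: μ^3 + 5μ^2 - 12μ - 36 = (μ - 3)(μ + 2)(μ + 6), so the eigenvalues are -6, -2, 3.
μ=-6: eigenvector (1, -2, 4).
μ=-2: eigenvector (1, -1, 2).
μ=3: eigenvector (0, 0, 1).
P = [[1, 1, 0], [-2, -1, 0], [4, 2, 1]], D = diag(-6, -2, 3), P⁻¹ = [[-1, -1, 0], [2, 1, 0], [0, 2, 1]].
T² = P·diag(36, 4, 9)·P⁻¹ = [[-28, -32, 0], [64, 68, 0], [-128, -118, 9]].
The requested entry is 9.

9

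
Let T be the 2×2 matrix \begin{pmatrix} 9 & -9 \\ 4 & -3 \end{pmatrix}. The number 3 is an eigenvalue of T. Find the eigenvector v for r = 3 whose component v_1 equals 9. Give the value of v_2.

T − 3I = [[6, -9], [4, -6]].
Solving (T − 3I)v = 0 gives the eigenspace spanned by (9, 6).
With v_1 = 9, v = (9, 6), so v_2 = 6.

6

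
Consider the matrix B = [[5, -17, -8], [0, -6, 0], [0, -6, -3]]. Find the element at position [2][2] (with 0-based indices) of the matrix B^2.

9

Characteristic polynomial: λ^3 + 4λ^2 - 27λ - 90 = (λ - 5)(λ + 3)(λ + 6), so the eigenvalues are -6, -3, 5.
λ=5: eigenvector (1, 0, 0).
λ=-6: eigenvector (3, 1, 2).
λ=-3: eigenvector (1, 0, 1).
P = [[1, 3, 1], [0, 1, 0], [0, 2, 1]], D = diag(5, -6, -3), P⁻¹ = [[1, -1, -1], [0, 1, 0], [0, -2, 1]].
B² = P·diag(25, 36, 9)·P⁻¹ = [[25, 65, -16], [0, 36, 0], [0, 54, 9]].
The requested entry is 9.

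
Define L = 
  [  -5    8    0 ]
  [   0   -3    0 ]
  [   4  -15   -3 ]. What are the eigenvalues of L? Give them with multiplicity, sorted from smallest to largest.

Characteristic polynomial: p(λ) = λ^3 + 11λ^2 + 39λ + 45 = (λ + 3)^2(λ + 5).
Roots (with multiplicity): -5, -3, -3.

-5, -3, -3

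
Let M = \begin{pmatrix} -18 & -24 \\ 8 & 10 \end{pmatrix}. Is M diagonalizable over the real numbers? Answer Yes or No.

Yes

Characteristic polynomial: p(λ) = λ^2 + 8λ + 12 = (λ + 2)(λ + 6).
All 2 eigenvalues are distinct, so M is diagonalizable.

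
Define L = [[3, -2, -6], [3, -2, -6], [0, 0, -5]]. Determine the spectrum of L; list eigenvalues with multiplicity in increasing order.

-5, 0, 1

Characteristic polynomial: p(s) = s^3 + 4s^2 - 5s = s(s - 1)(s + 5).
Roots (with multiplicity): -5, 0, 1.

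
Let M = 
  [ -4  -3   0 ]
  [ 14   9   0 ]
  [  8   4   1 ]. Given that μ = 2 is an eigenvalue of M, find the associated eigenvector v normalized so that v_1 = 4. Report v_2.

M − 2I = [[-6, -3, 0], [14, 7, 0], [8, 4, -1]].
Solving (M − 2I)v = 0 gives the eigenspace spanned by (4, -8, 0).
With v_1 = 4, v = (4, -8, 0), so v_2 = -8.

-8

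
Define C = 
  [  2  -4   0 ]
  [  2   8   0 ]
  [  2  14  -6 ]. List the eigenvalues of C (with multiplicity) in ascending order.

-6, 4, 6

Characteristic polynomial: p(s) = s^3 - 4s^2 - 36s + 144 = (s - 6)(s - 4)(s + 6).
Roots (with multiplicity): -6, 4, 6.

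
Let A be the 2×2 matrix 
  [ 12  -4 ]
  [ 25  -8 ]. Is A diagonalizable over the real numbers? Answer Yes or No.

No

Characteristic polynomial: p(s) = s^2 - 4s + 4 = (s - 2)^2.
s = 2 has algebraic multiplicity 2; rank(A − 2I) = 1, so geometric multiplicity = 1.
Geometric multiplicity < algebraic multiplicity, so A is not diagonalizable.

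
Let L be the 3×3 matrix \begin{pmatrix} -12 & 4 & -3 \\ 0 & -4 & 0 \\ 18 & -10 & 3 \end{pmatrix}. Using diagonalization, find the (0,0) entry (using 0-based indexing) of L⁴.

3726

Characteristic polynomial: s^3 + 13s^2 + 54s + 72 = (s + 3)(s + 4)(s + 6), so the eigenvalues are -6, -4, -3.
s=-4: eigenvector (-1, 1, 4).
s=-6: eigenvector (1, 0, -2).
s=-3: eigenvector (-1, 0, 3).
P = [[-1, 1, -1], [1, 0, 0], [4, -2, 3]], D = diag(-4, -6, -3), P⁻¹ = [[0, 1, 0], [3, -1, 1], [2, -2, 1]].
L⁴ = P·diag(256, 1296, 81)·P⁻¹ = [[3726, -1390, 1215], [0, 256, 0], [-7290, 3130, -2349]].
The requested entry is 3726.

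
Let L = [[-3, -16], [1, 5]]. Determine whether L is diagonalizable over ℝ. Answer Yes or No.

No

Characteristic polynomial: p(t) = t^2 - 2t + 1 = (t - 1)^2.
t = 1 has algebraic multiplicity 2; rank(L − 1I) = 1, so geometric multiplicity = 1.
Geometric multiplicity < algebraic multiplicity, so L is not diagonalizable.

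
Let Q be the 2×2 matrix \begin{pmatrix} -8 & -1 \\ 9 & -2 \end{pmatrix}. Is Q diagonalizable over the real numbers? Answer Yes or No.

Characteristic polynomial: p(r) = r^2 + 10r + 25 = (r + 5)^2.
r = -5 has algebraic multiplicity 2; rank(Q + 5I) = 1, so geometric multiplicity = 1.
Geometric multiplicity < algebraic multiplicity, so Q is not diagonalizable.

No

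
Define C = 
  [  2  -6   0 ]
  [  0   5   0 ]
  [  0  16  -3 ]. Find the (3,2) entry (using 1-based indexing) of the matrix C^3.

304

Characteristic polynomial: s^3 - 4s^2 - 11s + 30 = (s - 5)(s - 2)(s + 3), so the eigenvalues are -3, 2, 5.
s=5: eigenvector (-2, 1, 2).
s=2: eigenvector (1, 0, 0).
s=-3: eigenvector (0, 0, 1).
P = [[-2, 1, 0], [1, 0, 0], [2, 0, 1]], D = diag(5, 2, -3), P⁻¹ = [[0, 1, 0], [1, 2, 0], [0, -2, 1]].
C³ = P·diag(125, 8, -27)·P⁻¹ = [[8, -234, 0], [0, 125, 0], [0, 304, -27]].
The requested entry is 304.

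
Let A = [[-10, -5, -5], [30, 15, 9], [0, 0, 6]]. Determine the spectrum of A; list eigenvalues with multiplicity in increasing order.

0, 5, 6

Characteristic polynomial: p(r) = r^3 - 11r^2 + 30r = r(r - 6)(r - 5).
Roots (with multiplicity): 0, 5, 6.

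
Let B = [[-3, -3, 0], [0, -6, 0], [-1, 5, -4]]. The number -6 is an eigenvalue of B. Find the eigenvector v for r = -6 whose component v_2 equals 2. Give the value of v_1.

B + 6I = [[3, -3, 0], [0, 0, 0], [-1, 5, 2]].
Solving (B + 6I)v = 0 gives the eigenspace spanned by (2, 2, -4).
With v_2 = 2, v = (2, 2, -4), so v_1 = 2.

2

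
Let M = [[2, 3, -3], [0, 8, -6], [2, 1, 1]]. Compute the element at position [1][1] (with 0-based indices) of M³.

Characteristic polynomial: s^3 - 11s^2 + 38s - 40 = (s - 5)(s - 4)(s - 2), so the eigenvalues are 2, 4, 5.
s=4: eigenvector (3, 6, 4).
s=5: eigenvector (-1, -2, -1).
s=2: eigenvector (0, 1, 1).
P = [[3, -1, 0], [6, -2, 1], [4, -1, 1]], D = diag(4, 5, 2), P⁻¹ = [[1, -1, 1], [2, -3, 3], [-2, 1, 0]].
M³ = P·diag(64, 125, 8)·P⁻¹ = [[-58, 183, -183], [-132, 374, -366], [-10, 127, -119]].
The requested entry is 374.

374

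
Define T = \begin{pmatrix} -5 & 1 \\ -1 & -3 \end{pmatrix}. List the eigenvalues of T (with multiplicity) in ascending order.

Characteristic polynomial: p(μ) = μ^2 + 8μ + 16 = (μ + 4)^2.
Roots (with multiplicity): -4, -4.

-4, -4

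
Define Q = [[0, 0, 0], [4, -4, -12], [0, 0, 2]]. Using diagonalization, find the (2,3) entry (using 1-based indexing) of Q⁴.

480

Characteristic polynomial: λ^3 + 2λ^2 - 8λ = λ(λ - 2)(λ + 4), so the eigenvalues are -4, 0, 2.
λ=0: eigenvector (1, 1, 0).
λ=-4: eigenvector (0, 1, 0).
λ=2: eigenvector (0, -2, 1).
P = [[1, 0, 0], [1, 1, -2], [0, 0, 1]], D = diag(0, -4, 2), P⁻¹ = [[1, 0, 0], [-1, 1, 2], [0, 0, 1]].
Q⁴ = P·diag(0, 256, 16)·P⁻¹ = [[0, 0, 0], [-256, 256, 480], [0, 0, 16]].
The requested entry is 480.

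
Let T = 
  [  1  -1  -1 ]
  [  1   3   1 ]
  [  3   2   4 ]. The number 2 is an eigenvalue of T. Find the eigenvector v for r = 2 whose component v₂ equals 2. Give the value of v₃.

-2

T − 2I = [[-1, -1, -1], [1, 1, 1], [3, 2, 2]].
Solving (T − 2I)v = 0 gives the eigenspace spanned by (0, 2, -2).
With v₂ = 2, v = (0, 2, -2), so v₃ = -2.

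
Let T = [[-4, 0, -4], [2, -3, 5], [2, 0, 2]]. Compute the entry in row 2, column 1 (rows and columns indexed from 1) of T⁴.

-16

Characteristic polynomial: s^3 + 5s^2 + 6s = s(s + 2)(s + 3), so the eigenvalues are -3, -2, 0.
s=-2: eigenvector (2, -1, -1).
s=-3: eigenvector (0, 1, 0).
s=0: eigenvector (-1, 1, 1).
P = [[2, 0, -1], [-1, 1, 1], [-1, 0, 1]], D = diag(-2, -3, 0), P⁻¹ = [[1, 0, 1], [0, 1, -1], [1, 0, 2]].
T⁴ = P·diag(16, 81, 0)·P⁻¹ = [[32, 0, 32], [-16, 81, -97], [-16, 0, -16]].
The requested entry is -16.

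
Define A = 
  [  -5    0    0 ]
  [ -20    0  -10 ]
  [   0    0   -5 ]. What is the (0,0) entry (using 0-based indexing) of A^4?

625

Characteristic polynomial: λ^3 + 10λ^2 + 25λ = λ(λ + 5)^2, so the eigenvalues are -5, -5, 0.
λ=0: eigenvector (0, 1, 0).
λ=-5: eigenvector (1, 4, 0).
λ=-5: eigenvector (0, 2, 1).
P = [[0, 1, 0], [1, 4, 2], [0, 0, 1]], D = diag(0, -5, -5), P⁻¹ = [[-4, 1, -2], [1, 0, 0], [0, 0, 1]].
A⁴ = P·diag(0, 625, 625)·P⁻¹ = [[625, 0, 0], [2500, 0, 1250], [0, 0, 625]].
The requested entry is 625.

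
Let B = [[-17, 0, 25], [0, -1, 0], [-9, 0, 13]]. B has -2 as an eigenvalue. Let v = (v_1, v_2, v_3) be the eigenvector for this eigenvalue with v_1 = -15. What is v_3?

-9

B + 2I = [[-15, 0, 25], [0, 1, 0], [-9, 0, 15]].
Solving (B + 2I)v = 0 gives the eigenspace spanned by (-15, 0, -9).
With v_1 = -15, v = (-15, 0, -9), so v_3 = -9.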